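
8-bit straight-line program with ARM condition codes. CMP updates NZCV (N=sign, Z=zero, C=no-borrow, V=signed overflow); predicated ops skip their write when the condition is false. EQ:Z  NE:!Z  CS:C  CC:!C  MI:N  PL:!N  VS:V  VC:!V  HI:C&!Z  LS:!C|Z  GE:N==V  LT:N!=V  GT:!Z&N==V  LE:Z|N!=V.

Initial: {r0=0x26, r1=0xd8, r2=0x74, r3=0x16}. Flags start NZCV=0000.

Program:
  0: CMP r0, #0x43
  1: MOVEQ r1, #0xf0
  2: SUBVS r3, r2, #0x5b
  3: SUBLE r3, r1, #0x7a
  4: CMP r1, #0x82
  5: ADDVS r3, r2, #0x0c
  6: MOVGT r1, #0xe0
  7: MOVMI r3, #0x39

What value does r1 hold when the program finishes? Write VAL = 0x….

VAL = 0xe0

[0] flags=1000 → (cmp)
[1] flags=1000 EQ?F → skip
[2] flags=1000 VS?F → skip
[3] flags=1000 LE?T → r3=0x5e
[4] flags=0010 → (cmp)
[5] flags=0010 VS?F → skip
[6] flags=0010 GT?T → r1=0xe0
[7] flags=0010 MI?F → skip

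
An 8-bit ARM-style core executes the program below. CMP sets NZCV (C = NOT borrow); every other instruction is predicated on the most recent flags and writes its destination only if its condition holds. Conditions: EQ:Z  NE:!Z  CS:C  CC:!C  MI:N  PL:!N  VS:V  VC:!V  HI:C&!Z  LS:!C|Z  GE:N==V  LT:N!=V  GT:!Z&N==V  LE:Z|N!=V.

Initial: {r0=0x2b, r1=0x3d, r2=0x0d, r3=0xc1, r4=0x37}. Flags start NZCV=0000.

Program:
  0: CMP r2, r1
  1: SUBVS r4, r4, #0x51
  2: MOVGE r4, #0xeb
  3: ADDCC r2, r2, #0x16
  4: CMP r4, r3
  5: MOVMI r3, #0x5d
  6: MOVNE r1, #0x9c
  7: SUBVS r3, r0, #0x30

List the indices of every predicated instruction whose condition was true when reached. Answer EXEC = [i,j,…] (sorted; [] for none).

[0] flags=1000 → (cmp)
[1] flags=1000 VS?F → skip
[2] flags=1000 GE?F → skip
[3] flags=1000 CC?T → r2=0x23
[4] flags=0000 → (cmp)
[5] flags=0000 MI?F → skip
[6] flags=0000 NE?T → r1=0x9c
[7] flags=0000 VS?F → skip

EXEC = [3,6]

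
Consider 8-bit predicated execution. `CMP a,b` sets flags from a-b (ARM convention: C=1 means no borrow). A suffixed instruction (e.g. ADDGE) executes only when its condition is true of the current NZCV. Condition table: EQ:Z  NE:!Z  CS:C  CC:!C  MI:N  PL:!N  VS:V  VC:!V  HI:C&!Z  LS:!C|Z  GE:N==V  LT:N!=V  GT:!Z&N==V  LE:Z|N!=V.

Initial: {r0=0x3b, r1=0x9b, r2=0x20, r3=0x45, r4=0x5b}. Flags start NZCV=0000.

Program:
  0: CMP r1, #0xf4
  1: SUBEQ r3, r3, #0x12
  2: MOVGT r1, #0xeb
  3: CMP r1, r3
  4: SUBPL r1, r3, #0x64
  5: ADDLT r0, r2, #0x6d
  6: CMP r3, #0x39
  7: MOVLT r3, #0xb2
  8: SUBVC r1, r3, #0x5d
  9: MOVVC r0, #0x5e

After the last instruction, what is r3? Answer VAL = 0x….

[0] flags=1000 → (cmp)
[1] flags=1000 EQ?F → skip
[2] flags=1000 GT?F → skip
[3] flags=0011 → (cmp)
[4] flags=0011 PL?T → r1=0xe1
[5] flags=0011 LT?T → r0=0x8d
[6] flags=0010 → (cmp)
[7] flags=0010 LT?F → skip
[8] flags=0010 VC?T → r1=0xe8
[9] flags=0010 VC?T → r0=0x5e

VAL = 0x45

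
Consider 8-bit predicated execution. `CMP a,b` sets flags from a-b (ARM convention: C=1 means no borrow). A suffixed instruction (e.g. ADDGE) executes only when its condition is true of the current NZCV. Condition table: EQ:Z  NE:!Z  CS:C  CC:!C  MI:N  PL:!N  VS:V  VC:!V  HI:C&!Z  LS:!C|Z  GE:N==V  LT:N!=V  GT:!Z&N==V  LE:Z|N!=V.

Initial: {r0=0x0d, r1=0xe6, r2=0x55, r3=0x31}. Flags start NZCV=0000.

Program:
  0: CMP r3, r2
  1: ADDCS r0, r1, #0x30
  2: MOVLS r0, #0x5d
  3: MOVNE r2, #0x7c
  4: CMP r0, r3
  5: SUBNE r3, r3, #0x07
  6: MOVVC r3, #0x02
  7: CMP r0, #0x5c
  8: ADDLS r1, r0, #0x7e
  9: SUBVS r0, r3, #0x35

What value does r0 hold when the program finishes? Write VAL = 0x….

[0] flags=1000 → (cmp)
[1] flags=1000 CS?F → skip
[2] flags=1000 LS?T → r0=0x5d
[3] flags=1000 NE?T → r2=0x7c
[4] flags=0010 → (cmp)
[5] flags=0010 NE?T → r3=0x2a
[6] flags=0010 VC?T → r3=0x02
[7] flags=0010 → (cmp)
[8] flags=0010 LS?F → skip
[9] flags=0010 VS?F → skip

VAL = 0x5d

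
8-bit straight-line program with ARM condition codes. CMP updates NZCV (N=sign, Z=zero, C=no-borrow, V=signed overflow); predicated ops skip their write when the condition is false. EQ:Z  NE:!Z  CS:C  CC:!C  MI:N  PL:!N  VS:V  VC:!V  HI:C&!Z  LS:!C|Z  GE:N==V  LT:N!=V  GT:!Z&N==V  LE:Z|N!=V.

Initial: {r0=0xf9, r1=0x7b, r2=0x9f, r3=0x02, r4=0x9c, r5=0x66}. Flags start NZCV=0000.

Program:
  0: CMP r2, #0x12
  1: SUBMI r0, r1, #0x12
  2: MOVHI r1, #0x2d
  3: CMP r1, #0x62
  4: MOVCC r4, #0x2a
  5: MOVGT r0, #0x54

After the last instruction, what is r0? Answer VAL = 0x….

0: ✓ CMP  NZCV=1010
1: ✓ SUBMI  r0←0x69
2: ✓ MOVHI  r1←0x2d
3: ✓ CMP  NZCV=1000
4: ✓ MOVCC  r4←0x2a
5: · MOVGT

VAL = 0x69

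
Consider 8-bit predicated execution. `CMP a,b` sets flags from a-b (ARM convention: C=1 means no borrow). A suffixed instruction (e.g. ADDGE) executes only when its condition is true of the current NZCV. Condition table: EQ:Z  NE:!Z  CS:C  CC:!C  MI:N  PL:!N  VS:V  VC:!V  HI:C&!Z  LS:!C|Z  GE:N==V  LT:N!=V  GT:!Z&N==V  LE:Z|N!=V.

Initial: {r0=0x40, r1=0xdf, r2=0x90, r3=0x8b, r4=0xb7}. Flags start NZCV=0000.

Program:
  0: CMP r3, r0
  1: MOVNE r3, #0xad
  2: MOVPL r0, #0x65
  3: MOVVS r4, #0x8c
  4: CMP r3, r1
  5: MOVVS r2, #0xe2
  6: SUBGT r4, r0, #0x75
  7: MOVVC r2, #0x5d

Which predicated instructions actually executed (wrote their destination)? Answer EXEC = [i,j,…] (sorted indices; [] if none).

[0] flags=0011 → (cmp)
[1] flags=0011 NE?T → r3=0xad
[2] flags=0011 PL?T → r0=0x65
[3] flags=0011 VS?T → r4=0x8c
[4] flags=1000 → (cmp)
[5] flags=1000 VS?F → skip
[6] flags=1000 GT?F → skip
[7] flags=1000 VC?T → r2=0x5d

EXEC = [1,2,3,7]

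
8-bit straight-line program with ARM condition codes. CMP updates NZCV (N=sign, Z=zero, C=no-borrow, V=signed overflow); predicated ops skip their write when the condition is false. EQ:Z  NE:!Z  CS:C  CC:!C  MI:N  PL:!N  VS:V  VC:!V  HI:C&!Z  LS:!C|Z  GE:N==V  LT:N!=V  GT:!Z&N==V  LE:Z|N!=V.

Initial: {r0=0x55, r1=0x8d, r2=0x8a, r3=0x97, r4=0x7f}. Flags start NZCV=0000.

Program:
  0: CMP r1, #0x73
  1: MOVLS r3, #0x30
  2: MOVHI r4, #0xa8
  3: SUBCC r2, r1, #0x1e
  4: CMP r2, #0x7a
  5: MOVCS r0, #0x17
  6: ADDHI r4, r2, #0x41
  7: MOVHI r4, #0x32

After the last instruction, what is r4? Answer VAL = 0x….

[0] flags=0011 → (cmp)
[1] flags=0011 LS?F → skip
[2] flags=0011 HI?T → r4=0xa8
[3] flags=0011 CC?F → skip
[4] flags=0011 → (cmp)
[5] flags=0011 CS?T → r0=0x17
[6] flags=0011 HI?T → r4=0xcb
[7] flags=0011 HI?T → r4=0x32

VAL = 0x32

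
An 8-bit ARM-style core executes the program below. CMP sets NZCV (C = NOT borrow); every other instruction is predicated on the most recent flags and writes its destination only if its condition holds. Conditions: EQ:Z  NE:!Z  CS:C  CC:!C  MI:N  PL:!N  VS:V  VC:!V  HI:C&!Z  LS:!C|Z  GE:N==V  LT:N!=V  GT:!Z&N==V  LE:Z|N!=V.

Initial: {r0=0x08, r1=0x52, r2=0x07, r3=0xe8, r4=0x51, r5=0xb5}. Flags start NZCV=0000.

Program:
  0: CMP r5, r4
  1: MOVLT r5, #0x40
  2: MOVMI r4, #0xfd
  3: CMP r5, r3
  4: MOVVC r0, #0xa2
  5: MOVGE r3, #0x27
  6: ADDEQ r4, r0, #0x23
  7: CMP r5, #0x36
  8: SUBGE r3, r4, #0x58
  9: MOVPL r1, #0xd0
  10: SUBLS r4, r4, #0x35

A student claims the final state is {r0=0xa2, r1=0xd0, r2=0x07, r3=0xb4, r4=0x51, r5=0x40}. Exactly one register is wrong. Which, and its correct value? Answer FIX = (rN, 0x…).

FIX = (r3, 0xf9)

0: ✓ CMP  NZCV=0011
1: ✓ MOVLT  r5←0x40
2: · MOVMI
3: ✓ CMP  NZCV=0000
4: ✓ MOVVC  r0←0xa2
5: ✓ MOVGE  r3←0x27
6: · ADDEQ
7: ✓ CMP  NZCV=0010
8: ✓ SUBGE  r3←0xf9
9: ✓ MOVPL  r1←0xd0
10: · SUBLS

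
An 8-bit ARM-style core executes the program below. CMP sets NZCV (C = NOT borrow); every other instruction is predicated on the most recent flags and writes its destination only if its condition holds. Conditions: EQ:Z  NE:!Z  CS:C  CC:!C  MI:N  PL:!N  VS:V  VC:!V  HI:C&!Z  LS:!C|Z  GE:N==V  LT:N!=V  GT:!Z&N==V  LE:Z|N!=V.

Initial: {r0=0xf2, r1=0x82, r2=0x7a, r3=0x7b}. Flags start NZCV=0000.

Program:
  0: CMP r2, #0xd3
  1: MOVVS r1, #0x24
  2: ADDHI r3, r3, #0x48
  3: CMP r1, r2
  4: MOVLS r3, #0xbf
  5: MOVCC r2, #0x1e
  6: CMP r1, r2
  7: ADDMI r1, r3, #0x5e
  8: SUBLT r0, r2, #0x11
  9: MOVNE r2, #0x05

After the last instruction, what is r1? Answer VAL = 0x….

0: ✓ CMP  NZCV=1001
1: ✓ MOVVS  r1←0x24
2: · ADDHI
3: ✓ CMP  NZCV=1000
4: ✓ MOVLS  r3←0xbf
5: ✓ MOVCC  r2←0x1e
6: ✓ CMP  NZCV=0010
7: · ADDMI
8: · SUBLT
9: ✓ MOVNE  r2←0x05

VAL = 0x24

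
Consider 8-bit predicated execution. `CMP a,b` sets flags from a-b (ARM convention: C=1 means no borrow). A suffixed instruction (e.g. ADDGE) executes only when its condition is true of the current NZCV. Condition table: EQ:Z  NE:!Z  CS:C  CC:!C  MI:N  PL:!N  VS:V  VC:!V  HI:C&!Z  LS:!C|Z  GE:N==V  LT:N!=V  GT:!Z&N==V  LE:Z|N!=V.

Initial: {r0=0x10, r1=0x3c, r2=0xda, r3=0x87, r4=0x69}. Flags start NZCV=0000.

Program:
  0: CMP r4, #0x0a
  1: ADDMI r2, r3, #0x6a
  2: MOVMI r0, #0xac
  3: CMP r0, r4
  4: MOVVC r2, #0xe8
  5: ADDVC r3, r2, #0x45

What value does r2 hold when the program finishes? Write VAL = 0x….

[0] flags=0010 → (cmp)
[1] flags=0010 MI?F → skip
[2] flags=0010 MI?F → skip
[3] flags=1000 → (cmp)
[4] flags=1000 VC?T → r2=0xe8
[5] flags=1000 VC?T → r3=0x2d

VAL = 0xe8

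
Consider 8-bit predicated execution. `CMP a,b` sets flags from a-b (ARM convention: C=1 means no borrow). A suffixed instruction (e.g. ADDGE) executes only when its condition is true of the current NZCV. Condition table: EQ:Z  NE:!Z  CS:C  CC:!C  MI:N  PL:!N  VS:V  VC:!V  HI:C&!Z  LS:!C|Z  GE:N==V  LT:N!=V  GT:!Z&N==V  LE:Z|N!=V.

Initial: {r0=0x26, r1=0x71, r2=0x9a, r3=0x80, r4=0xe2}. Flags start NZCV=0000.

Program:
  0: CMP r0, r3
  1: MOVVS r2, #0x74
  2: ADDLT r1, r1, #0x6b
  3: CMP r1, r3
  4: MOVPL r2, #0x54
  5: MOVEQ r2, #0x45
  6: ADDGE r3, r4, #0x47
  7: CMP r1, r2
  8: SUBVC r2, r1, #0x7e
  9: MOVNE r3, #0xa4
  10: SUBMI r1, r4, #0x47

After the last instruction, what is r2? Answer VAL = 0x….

VAL = 0xf3

[0] flags=1001 → (cmp)
[1] flags=1001 VS?T → r2=0x74
[2] flags=1001 LT?F → skip
[3] flags=1001 → (cmp)
[4] flags=1001 PL?F → skip
[5] flags=1001 EQ?F → skip
[6] flags=1001 GE?T → r3=0x29
[7] flags=1000 → (cmp)
[8] flags=1000 VC?T → r2=0xf3
[9] flags=1000 NE?T → r3=0xa4
[10] flags=1000 MI?T → r1=0x9b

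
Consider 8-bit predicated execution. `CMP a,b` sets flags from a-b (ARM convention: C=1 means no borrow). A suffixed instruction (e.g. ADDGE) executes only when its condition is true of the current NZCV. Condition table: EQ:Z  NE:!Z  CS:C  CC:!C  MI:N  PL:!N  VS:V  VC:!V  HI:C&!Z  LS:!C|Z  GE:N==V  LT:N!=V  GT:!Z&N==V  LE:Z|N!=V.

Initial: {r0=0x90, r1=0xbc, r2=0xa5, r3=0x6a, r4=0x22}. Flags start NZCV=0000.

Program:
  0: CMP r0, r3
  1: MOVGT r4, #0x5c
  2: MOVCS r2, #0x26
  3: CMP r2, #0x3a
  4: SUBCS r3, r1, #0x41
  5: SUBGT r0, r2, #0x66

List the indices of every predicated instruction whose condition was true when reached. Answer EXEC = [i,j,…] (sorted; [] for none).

[0] flags=0011 → (cmp)
[1] flags=0011 GT?F → skip
[2] flags=0011 CS?T → r2=0x26
[3] flags=1000 → (cmp)
[4] flags=1000 CS?F → skip
[5] flags=1000 GT?F → skip

EXEC = [2]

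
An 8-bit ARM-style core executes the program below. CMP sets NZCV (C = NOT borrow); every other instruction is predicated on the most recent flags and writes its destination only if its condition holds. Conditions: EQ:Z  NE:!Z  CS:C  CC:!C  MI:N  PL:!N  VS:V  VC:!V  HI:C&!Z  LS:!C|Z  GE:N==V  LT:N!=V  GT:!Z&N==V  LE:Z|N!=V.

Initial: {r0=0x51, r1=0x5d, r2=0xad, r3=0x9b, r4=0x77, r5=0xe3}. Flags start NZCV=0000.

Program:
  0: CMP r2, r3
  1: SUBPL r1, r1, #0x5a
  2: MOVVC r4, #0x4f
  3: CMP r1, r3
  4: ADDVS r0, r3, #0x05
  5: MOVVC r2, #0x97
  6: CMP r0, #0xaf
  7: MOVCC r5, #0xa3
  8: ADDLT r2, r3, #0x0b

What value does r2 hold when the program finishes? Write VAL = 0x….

VAL = 0x97

[0] flags=0010 → (cmp)
[1] flags=0010 PL?T → r1=0x03
[2] flags=0010 VC?T → r4=0x4f
[3] flags=0000 → (cmp)
[4] flags=0000 VS?F → skip
[5] flags=0000 VC?T → r2=0x97
[6] flags=1001 → (cmp)
[7] flags=1001 CC?T → r5=0xa3
[8] flags=1001 LT?F → skip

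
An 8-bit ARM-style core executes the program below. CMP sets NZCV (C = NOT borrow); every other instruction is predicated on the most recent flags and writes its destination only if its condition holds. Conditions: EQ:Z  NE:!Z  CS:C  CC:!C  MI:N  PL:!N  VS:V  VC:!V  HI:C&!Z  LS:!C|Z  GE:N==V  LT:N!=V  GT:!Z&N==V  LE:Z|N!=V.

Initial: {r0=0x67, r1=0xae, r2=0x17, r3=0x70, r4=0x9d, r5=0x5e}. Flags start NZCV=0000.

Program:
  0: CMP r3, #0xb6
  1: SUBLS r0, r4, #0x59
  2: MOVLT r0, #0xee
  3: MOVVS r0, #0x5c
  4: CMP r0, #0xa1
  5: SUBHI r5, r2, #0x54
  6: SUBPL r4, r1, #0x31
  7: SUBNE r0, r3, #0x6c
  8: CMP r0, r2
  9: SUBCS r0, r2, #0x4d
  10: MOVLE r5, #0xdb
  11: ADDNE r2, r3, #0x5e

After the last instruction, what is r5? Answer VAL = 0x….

VAL = 0xdb

[0] flags=1001 → (cmp)
[1] flags=1001 LS?T → r0=0x44
[2] flags=1001 LT?F → skip
[3] flags=1001 VS?T → r0=0x5c
[4] flags=1001 → (cmp)
[5] flags=1001 HI?F → skip
[6] flags=1001 PL?F → skip
[7] flags=1001 NE?T → r0=0x04
[8] flags=1000 → (cmp)
[9] flags=1000 CS?F → skip
[10] flags=1000 LE?T → r5=0xdb
[11] flags=1000 NE?T → r2=0xce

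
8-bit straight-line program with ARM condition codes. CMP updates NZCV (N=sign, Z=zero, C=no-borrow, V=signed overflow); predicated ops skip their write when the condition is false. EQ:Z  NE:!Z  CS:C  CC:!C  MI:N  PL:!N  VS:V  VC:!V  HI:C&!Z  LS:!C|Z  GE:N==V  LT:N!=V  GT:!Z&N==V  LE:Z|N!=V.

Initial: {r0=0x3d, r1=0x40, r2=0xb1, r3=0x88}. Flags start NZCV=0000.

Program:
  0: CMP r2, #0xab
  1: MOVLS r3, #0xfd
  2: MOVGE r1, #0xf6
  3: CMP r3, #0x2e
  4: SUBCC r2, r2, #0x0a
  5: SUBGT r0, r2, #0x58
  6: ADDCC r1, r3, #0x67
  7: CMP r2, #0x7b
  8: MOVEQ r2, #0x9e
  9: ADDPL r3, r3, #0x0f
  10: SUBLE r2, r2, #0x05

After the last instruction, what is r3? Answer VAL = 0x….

VAL = 0x97

0: ✓ CMP  NZCV=0010
1: · MOVLS
2: ✓ MOVGE  r1←0xf6
3: ✓ CMP  NZCV=0011
4: · SUBCC
5: · SUBGT
6: · ADDCC
7: ✓ CMP  NZCV=0011
8: · MOVEQ
9: ✓ ADDPL  r3←0x97
10: ✓ SUBLE  r2←0xac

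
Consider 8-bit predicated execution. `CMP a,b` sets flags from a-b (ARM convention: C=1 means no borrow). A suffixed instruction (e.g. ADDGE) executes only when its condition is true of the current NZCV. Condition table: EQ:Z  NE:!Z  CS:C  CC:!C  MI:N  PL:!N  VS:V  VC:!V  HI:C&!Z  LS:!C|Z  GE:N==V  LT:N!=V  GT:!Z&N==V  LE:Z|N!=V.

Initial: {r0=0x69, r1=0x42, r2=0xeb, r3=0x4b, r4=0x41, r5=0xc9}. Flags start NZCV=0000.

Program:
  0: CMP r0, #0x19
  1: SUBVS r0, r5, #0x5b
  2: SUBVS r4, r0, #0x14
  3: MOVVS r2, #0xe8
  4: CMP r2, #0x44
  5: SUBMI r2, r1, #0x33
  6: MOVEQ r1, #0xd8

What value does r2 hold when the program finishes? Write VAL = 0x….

0: ✓ CMP  NZCV=0010
1: · SUBVS
2: · SUBVS
3: · MOVVS
4: ✓ CMP  NZCV=1010
5: ✓ SUBMI  r2←0x0f
6: · MOVEQ

VAL = 0x0f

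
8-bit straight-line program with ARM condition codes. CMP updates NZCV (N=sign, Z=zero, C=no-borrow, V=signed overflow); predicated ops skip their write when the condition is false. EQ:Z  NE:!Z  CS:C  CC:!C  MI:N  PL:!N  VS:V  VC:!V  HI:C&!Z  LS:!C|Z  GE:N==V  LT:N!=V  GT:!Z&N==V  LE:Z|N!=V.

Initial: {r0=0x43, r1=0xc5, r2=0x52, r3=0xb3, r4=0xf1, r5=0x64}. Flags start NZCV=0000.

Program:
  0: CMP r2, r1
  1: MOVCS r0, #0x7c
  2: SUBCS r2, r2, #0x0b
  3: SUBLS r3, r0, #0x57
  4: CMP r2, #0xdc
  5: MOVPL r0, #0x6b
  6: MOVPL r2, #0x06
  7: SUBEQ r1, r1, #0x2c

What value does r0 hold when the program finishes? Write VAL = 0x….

VAL = 0x6b

0: ✓ CMP  NZCV=1001
1: · MOVCS
2: · SUBCS
3: ✓ SUBLS  r3←0xec
4: ✓ CMP  NZCV=0000
5: ✓ MOVPL  r0←0x6b
6: ✓ MOVPL  r2←0x06
7: · SUBEQ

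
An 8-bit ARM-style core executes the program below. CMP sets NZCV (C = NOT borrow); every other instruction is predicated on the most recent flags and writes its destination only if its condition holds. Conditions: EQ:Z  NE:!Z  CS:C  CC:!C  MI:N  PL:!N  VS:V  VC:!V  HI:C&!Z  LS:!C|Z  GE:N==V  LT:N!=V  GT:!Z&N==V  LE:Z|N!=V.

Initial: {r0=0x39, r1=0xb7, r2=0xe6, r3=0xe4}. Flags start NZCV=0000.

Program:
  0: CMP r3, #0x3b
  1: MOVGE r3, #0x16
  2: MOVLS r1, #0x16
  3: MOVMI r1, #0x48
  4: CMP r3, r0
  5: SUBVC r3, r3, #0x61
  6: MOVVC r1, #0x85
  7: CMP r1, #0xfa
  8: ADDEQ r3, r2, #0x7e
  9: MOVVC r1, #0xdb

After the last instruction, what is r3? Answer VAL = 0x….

VAL = 0x83

[0] flags=1010 → (cmp)
[1] flags=1010 GE?F → skip
[2] flags=1010 LS?F → skip
[3] flags=1010 MI?T → r1=0x48
[4] flags=1010 → (cmp)
[5] flags=1010 VC?T → r3=0x83
[6] flags=1010 VC?T → r1=0x85
[7] flags=1000 → (cmp)
[8] flags=1000 EQ?F → skip
[9] flags=1000 VC?T → r1=0xdb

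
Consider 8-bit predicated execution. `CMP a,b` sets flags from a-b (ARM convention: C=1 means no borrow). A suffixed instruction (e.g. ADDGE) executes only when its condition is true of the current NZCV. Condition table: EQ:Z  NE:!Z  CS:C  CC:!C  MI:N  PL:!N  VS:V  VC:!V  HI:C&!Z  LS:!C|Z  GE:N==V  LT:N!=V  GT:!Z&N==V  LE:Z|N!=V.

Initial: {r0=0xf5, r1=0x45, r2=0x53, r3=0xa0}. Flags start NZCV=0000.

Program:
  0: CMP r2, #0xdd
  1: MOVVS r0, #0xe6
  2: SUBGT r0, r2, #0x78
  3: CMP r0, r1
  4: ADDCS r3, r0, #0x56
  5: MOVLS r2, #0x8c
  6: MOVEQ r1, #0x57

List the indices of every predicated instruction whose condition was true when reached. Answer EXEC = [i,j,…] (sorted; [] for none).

0: ✓ CMP  NZCV=0000
1: · MOVVS
2: ✓ SUBGT  r0←0xdb
3: ✓ CMP  NZCV=1010
4: ✓ ADDCS  r3←0x31
5: · MOVLS
6: · MOVEQ

EXEC = [2,4]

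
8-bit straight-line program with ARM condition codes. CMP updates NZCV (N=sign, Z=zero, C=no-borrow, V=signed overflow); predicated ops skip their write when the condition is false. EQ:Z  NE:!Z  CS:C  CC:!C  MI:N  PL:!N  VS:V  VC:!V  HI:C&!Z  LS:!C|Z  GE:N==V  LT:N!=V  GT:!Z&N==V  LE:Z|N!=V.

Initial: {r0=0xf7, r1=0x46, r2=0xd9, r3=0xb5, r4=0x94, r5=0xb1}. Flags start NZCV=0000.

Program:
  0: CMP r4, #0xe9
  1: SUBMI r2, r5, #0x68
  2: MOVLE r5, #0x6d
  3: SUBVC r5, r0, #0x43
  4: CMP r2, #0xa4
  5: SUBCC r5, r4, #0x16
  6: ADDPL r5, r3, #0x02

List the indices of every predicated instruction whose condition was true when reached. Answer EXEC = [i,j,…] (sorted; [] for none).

EXEC = [1,2,3,5]

0: ✓ CMP  NZCV=1000
1: ✓ SUBMI  r2←0x49
2: ✓ MOVLE  r5←0x6d
3: ✓ SUBVC  r5←0xb4
4: ✓ CMP  NZCV=1001
5: ✓ SUBCC  r5←0x7e
6: · ADDPL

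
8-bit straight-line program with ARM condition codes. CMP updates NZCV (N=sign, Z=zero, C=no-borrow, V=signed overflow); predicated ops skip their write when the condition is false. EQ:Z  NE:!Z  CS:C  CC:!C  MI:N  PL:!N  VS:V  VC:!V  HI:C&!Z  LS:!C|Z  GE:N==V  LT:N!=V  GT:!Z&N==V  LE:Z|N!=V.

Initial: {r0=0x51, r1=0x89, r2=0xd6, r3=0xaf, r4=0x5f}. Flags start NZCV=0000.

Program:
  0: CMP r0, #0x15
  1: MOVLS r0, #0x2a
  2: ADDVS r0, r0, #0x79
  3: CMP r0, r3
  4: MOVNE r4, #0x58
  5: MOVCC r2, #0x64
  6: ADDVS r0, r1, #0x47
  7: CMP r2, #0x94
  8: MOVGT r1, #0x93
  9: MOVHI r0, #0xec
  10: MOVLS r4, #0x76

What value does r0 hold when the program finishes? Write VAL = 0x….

VAL = 0xd0

0: ✓ CMP  NZCV=0010
1: · MOVLS
2: · ADDVS
3: ✓ CMP  NZCV=1001
4: ✓ MOVNE  r4←0x58
5: ✓ MOVCC  r2←0x64
6: ✓ ADDVS  r0←0xd0
7: ✓ CMP  NZCV=1001
8: ✓ MOVGT  r1←0x93
9: · MOVHI
10: ✓ MOVLS  r4←0x76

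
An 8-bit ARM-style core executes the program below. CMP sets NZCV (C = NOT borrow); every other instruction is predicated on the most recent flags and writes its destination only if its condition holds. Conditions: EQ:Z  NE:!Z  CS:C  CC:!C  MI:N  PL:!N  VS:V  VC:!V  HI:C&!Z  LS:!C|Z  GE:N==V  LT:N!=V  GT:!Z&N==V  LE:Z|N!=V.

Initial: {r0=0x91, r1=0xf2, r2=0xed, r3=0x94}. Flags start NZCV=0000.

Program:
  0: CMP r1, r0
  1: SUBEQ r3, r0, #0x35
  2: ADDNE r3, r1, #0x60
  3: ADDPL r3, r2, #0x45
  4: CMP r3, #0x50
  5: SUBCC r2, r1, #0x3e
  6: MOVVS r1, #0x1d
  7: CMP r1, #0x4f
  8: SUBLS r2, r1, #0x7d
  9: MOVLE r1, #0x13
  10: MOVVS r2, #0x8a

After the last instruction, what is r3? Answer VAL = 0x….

VAL = 0x32

0: ✓ CMP  NZCV=0010
1: · SUBEQ
2: ✓ ADDNE  r3←0x52
3: ✓ ADDPL  r3←0x32
4: ✓ CMP  NZCV=1000
5: ✓ SUBCC  r2←0xb4
6: · MOVVS
7: ✓ CMP  NZCV=1010
8: · SUBLS
9: ✓ MOVLE  r1←0x13
10: · MOVVS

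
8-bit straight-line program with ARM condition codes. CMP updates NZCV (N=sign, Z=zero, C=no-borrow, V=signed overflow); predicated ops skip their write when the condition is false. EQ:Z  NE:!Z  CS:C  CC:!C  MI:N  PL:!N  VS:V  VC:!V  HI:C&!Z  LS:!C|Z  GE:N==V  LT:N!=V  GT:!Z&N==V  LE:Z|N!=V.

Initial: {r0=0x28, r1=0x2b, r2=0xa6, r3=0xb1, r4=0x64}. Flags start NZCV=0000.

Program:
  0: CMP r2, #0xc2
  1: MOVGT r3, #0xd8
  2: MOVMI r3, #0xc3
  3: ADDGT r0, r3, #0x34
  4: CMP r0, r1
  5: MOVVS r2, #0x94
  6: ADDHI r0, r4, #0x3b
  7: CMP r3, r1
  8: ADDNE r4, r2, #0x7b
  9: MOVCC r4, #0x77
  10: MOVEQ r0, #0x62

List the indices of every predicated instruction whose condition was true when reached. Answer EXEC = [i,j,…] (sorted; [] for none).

0: ✓ CMP  NZCV=1000
1: · MOVGT
2: ✓ MOVMI  r3←0xc3
3: · ADDGT
4: ✓ CMP  NZCV=1000
5: · MOVVS
6: · ADDHI
7: ✓ CMP  NZCV=1010
8: ✓ ADDNE  r4←0x21
9: · MOVCC
10: · MOVEQ

EXEC = [2,8]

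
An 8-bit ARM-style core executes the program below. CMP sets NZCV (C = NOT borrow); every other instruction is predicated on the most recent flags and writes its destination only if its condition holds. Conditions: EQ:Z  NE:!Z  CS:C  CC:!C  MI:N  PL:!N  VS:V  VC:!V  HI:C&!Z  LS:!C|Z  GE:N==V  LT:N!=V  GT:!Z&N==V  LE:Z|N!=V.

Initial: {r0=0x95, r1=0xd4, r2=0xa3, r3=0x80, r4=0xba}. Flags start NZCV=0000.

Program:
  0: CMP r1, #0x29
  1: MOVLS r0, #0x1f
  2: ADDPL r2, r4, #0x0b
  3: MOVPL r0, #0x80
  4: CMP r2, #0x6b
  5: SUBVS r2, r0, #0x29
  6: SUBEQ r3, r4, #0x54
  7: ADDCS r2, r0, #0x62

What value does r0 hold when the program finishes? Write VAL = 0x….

VAL = 0x95

[0] flags=1010 → (cmp)
[1] flags=1010 LS?F → skip
[2] flags=1010 PL?F → skip
[3] flags=1010 PL?F → skip
[4] flags=0011 → (cmp)
[5] flags=0011 VS?T → r2=0x6c
[6] flags=0011 EQ?F → skip
[7] flags=0011 CS?T → r2=0xf7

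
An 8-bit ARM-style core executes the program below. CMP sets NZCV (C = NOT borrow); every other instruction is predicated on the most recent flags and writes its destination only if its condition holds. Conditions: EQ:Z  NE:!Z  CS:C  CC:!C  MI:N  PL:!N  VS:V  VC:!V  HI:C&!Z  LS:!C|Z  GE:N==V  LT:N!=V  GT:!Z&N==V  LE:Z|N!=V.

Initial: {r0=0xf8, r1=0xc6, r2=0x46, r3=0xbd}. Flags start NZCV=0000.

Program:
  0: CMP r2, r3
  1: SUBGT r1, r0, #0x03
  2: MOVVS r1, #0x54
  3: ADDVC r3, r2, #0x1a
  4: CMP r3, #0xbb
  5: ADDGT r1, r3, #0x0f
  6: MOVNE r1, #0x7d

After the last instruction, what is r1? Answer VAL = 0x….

[0] flags=1001 → (cmp)
[1] flags=1001 GT?T → r1=0xf5
[2] flags=1001 VS?T → r1=0x54
[3] flags=1001 VC?F → skip
[4] flags=0010 → (cmp)
[5] flags=0010 GT?T → r1=0xcc
[6] flags=0010 NE?T → r1=0x7d

VAL = 0x7d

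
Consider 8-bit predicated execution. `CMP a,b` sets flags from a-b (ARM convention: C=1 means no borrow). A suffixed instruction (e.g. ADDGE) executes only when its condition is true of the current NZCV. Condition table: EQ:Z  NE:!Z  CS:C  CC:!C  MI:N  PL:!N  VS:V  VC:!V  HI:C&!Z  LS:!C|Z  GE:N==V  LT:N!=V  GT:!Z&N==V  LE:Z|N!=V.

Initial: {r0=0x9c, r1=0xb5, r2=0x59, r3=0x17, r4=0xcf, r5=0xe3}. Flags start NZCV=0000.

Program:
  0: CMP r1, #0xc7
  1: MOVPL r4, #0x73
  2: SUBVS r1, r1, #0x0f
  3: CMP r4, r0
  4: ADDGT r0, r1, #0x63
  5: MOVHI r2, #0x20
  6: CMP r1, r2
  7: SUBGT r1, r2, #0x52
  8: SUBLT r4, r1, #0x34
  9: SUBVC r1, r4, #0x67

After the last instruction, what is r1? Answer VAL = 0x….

VAL = 0x1a

[0] flags=1000 → (cmp)
[1] flags=1000 PL?F → skip
[2] flags=1000 VS?F → skip
[3] flags=0010 → (cmp)
[4] flags=0010 GT?T → r0=0x18
[5] flags=0010 HI?T → r2=0x20
[6] flags=1010 → (cmp)
[7] flags=1010 GT?F → skip
[8] flags=1010 LT?T → r4=0x81
[9] flags=1010 VC?T → r1=0x1a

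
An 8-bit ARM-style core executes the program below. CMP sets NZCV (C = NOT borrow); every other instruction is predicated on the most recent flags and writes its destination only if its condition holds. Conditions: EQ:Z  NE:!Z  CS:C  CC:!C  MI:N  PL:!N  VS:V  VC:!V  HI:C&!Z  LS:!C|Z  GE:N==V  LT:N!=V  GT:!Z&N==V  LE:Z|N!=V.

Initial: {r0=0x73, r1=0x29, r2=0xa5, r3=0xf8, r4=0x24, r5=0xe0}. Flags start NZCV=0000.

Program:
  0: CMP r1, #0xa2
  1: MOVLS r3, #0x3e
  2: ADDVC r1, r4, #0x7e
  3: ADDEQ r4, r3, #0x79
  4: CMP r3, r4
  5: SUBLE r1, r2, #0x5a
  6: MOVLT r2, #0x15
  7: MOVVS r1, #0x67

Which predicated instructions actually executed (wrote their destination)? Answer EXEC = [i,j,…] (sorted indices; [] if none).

0: ✓ CMP  NZCV=1001
1: ✓ MOVLS  r3←0x3e
2: · ADDVC
3: · ADDEQ
4: ✓ CMP  NZCV=0010
5: · SUBLE
6: · MOVLT
7: · MOVVS

EXEC = [1]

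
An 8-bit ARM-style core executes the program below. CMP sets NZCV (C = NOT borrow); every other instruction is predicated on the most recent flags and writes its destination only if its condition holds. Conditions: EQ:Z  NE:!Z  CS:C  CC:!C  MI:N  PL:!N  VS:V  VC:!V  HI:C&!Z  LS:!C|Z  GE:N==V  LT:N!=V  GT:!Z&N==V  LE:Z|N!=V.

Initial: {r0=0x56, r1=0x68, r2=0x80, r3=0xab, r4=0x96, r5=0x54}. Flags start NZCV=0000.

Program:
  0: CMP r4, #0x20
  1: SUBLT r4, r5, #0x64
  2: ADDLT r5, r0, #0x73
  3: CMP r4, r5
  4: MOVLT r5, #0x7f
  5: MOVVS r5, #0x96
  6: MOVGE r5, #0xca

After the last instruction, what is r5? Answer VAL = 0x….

[0] flags=0011 → (cmp)
[1] flags=0011 LT?T → r4=0xf0
[2] flags=0011 LT?T → r5=0xc9
[3] flags=0010 → (cmp)
[4] flags=0010 LT?F → skip
[5] flags=0010 VS?F → skip
[6] flags=0010 GE?T → r5=0xca

VAL = 0xca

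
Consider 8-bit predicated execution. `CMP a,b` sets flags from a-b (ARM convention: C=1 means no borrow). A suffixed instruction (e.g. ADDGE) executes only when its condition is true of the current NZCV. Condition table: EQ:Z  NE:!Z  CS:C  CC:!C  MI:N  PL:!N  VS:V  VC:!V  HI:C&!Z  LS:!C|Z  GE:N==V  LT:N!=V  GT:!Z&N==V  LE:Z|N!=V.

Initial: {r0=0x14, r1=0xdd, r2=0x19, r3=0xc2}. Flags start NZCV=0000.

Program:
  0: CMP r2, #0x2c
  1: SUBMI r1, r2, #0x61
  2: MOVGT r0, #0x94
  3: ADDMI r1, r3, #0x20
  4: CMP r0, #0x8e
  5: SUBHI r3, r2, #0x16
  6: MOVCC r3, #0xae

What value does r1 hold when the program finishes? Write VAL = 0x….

0: ✓ CMP  NZCV=1000
1: ✓ SUBMI  r1←0xb8
2: · MOVGT
3: ✓ ADDMI  r1←0xe2
4: ✓ CMP  NZCV=1001
5: · SUBHI
6: ✓ MOVCC  r3←0xae

VAL = 0xe2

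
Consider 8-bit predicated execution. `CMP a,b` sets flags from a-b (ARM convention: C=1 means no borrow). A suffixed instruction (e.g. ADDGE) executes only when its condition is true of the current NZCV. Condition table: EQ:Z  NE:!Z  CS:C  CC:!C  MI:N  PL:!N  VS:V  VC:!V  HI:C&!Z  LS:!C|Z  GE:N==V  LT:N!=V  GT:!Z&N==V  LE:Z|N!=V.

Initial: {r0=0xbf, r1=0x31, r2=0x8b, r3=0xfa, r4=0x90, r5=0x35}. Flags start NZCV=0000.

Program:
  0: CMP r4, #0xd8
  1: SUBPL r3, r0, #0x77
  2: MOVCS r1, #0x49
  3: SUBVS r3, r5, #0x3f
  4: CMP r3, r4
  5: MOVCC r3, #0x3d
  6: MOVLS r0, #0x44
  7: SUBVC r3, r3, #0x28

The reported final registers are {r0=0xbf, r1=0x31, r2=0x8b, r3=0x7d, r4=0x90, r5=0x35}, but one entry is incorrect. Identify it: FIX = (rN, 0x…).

FIX = (r3, 0xd2)

0: ✓ CMP  NZCV=1000
1: · SUBPL
2: · MOVCS
3: · SUBVS
4: ✓ CMP  NZCV=0010
5: · MOVCC
6: · MOVLS
7: ✓ SUBVC  r3←0xd2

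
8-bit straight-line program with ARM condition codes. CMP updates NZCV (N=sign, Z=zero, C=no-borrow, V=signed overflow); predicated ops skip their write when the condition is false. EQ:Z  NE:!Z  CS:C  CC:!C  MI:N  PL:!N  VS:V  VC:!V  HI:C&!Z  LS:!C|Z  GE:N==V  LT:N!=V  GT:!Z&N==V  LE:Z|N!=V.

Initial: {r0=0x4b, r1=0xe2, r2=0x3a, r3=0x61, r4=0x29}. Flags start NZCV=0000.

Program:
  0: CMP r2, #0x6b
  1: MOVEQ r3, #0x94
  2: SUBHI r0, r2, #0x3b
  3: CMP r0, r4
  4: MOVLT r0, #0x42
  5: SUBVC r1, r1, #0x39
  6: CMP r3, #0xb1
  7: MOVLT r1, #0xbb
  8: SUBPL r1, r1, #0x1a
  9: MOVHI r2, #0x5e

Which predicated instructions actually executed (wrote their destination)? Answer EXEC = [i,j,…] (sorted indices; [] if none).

[0] flags=1000 → (cmp)
[1] flags=1000 EQ?F → skip
[2] flags=1000 HI?F → skip
[3] flags=0010 → (cmp)
[4] flags=0010 LT?F → skip
[5] flags=0010 VC?T → r1=0xa9
[6] flags=1001 → (cmp)
[7] flags=1001 LT?F → skip
[8] flags=1001 PL?F → skip
[9] flags=1001 HI?F → skip

EXEC = [5]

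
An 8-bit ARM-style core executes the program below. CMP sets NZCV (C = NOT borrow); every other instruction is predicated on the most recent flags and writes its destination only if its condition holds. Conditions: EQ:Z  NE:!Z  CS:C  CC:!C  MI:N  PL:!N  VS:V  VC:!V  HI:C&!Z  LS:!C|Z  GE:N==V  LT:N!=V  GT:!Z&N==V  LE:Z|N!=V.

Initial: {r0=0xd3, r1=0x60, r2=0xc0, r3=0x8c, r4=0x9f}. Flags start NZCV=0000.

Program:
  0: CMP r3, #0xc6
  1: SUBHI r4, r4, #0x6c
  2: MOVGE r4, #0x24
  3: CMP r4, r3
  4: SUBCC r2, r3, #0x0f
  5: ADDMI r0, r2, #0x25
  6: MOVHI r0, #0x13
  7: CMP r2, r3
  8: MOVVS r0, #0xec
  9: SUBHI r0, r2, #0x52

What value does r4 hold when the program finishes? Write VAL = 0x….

[0] flags=1000 → (cmp)
[1] flags=1000 HI?F → skip
[2] flags=1000 GE?F → skip
[3] flags=0010 → (cmp)
[4] flags=0010 CC?F → skip
[5] flags=0010 MI?F → skip
[6] flags=0010 HI?T → r0=0x13
[7] flags=0010 → (cmp)
[8] flags=0010 VS?F → skip
[9] flags=0010 HI?T → r0=0x6e

VAL = 0x9f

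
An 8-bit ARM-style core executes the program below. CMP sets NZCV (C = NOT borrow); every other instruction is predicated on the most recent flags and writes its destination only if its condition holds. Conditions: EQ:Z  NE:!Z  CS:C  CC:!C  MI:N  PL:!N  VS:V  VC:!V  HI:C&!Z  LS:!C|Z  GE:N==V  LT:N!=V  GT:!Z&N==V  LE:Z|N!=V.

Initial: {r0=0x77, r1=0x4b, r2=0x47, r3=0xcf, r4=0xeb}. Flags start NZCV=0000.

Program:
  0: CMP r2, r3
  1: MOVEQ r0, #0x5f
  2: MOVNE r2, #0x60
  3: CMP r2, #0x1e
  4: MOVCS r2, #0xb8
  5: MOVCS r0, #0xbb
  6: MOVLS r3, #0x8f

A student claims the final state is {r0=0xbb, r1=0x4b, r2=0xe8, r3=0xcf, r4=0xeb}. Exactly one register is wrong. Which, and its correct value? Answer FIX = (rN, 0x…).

0: ✓ CMP  NZCV=0000
1: · MOVEQ
2: ✓ MOVNE  r2←0x60
3: ✓ CMP  NZCV=0010
4: ✓ MOVCS  r2←0xb8
5: ✓ MOVCS  r0←0xbb
6: · MOVLS

FIX = (r2, 0xb8)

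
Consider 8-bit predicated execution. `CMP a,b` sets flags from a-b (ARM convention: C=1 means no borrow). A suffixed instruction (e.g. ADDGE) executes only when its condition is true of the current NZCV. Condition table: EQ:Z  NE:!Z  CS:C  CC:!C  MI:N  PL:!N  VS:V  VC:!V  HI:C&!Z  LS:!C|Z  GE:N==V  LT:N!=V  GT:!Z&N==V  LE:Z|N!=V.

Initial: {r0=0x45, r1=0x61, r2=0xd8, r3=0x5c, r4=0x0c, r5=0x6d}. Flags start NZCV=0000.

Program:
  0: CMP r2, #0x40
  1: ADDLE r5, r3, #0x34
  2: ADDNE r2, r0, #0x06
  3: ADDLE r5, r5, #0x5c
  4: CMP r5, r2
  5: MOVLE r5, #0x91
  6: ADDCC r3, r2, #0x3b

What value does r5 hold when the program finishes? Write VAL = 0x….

VAL = 0x91

0: ✓ CMP  NZCV=1010
1: ✓ ADDLE  r5←0x90
2: ✓ ADDNE  r2←0x4b
3: ✓ ADDLE  r5←0xec
4: ✓ CMP  NZCV=1010
5: ✓ MOVLE  r5←0x91
6: · ADDCC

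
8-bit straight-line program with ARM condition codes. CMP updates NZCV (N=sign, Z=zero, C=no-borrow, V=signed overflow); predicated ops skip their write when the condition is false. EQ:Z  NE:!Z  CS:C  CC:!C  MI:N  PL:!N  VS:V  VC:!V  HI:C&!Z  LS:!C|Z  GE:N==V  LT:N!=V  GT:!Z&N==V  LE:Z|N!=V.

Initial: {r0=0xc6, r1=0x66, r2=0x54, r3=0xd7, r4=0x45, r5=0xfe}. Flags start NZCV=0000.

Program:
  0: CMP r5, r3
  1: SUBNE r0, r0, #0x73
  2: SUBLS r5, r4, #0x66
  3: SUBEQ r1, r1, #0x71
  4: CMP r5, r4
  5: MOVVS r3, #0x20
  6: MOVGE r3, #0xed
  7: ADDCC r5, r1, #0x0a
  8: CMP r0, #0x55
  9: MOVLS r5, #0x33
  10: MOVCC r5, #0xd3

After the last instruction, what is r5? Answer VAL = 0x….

VAL = 0xd3

[0] flags=0010 → (cmp)
[1] flags=0010 NE?T → r0=0x53
[2] flags=0010 LS?F → skip
[3] flags=0010 EQ?F → skip
[4] flags=1010 → (cmp)
[5] flags=1010 VS?F → skip
[6] flags=1010 GE?F → skip
[7] flags=1010 CC?F → skip
[8] flags=1000 → (cmp)
[9] flags=1000 LS?T → r5=0x33
[10] flags=1000 CC?T → r5=0xd3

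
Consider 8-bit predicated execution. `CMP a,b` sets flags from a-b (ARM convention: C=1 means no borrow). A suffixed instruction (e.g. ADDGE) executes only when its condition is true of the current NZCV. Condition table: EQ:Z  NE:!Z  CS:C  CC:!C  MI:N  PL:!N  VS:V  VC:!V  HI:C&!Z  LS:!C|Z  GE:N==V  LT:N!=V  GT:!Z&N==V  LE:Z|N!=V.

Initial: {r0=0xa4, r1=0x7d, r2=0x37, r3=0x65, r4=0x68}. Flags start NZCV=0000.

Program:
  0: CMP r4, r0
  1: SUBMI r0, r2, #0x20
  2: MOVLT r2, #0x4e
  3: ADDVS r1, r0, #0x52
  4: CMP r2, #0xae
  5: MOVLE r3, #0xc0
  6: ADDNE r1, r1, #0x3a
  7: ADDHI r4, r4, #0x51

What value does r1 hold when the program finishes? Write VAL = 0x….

VAL = 0xa3

[0] flags=1001 → (cmp)
[1] flags=1001 MI?T → r0=0x17
[2] flags=1001 LT?F → skip
[3] flags=1001 VS?T → r1=0x69
[4] flags=1001 → (cmp)
[5] flags=1001 LE?F → skip
[6] flags=1001 NE?T → r1=0xa3
[7] flags=1001 HI?F → skip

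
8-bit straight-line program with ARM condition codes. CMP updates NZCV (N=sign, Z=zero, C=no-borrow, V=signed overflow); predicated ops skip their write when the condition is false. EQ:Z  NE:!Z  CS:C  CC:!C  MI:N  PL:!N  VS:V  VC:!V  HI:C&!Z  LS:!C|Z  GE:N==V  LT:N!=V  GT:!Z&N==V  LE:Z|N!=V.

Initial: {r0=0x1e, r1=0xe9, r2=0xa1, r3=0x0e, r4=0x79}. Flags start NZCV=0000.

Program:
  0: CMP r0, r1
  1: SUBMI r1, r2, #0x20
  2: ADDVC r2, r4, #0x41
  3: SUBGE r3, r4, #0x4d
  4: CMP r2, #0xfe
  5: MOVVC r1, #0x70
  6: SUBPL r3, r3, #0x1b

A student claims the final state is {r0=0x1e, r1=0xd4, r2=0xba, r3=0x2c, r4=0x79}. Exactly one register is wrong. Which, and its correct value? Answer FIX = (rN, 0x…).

0: ✓ CMP  NZCV=0000
1: · SUBMI
2: ✓ ADDVC  r2←0xba
3: ✓ SUBGE  r3←0x2c
4: ✓ CMP  NZCV=1000
5: ✓ MOVVC  r1←0x70
6: · SUBPL

FIX = (r1, 0x70)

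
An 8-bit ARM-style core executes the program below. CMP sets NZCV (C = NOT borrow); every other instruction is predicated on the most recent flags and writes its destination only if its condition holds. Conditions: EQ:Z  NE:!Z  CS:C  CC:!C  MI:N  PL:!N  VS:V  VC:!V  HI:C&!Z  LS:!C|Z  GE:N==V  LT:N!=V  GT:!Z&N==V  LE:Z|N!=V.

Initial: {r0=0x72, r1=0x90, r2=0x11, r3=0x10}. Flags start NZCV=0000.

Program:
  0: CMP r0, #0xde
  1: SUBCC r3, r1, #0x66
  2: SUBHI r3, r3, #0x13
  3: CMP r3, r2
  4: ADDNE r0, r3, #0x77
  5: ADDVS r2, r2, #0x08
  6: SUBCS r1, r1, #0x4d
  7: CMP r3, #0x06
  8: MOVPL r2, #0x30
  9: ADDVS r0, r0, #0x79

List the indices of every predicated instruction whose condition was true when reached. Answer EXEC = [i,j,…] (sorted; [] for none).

0: ✓ CMP  NZCV=1001
1: ✓ SUBCC  r3←0x2a
2: · SUBHI
3: ✓ CMP  NZCV=0010
4: ✓ ADDNE  r0←0xa1
5: · ADDVS
6: ✓ SUBCS  r1←0x43
7: ✓ CMP  NZCV=0010
8: ✓ MOVPL  r2←0x30
9: · ADDVS

EXEC = [1,4,6,8]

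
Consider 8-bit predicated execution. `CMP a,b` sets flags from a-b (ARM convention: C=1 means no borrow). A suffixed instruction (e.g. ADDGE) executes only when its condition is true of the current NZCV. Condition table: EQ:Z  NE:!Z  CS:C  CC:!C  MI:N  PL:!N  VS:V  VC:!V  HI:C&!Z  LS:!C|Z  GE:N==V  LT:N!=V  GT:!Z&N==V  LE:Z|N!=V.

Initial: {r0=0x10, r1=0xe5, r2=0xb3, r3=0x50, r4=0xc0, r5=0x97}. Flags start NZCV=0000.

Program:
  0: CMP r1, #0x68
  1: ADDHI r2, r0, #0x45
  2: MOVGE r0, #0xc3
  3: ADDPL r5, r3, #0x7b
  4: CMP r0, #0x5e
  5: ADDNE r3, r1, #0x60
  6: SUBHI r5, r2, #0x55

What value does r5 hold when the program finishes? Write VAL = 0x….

VAL = 0xcb

[0] flags=0011 → (cmp)
[1] flags=0011 HI?T → r2=0x55
[2] flags=0011 GE?F → skip
[3] flags=0011 PL?T → r5=0xcb
[4] flags=1000 → (cmp)
[5] flags=1000 NE?T → r3=0x45
[6] flags=1000 HI?F → skip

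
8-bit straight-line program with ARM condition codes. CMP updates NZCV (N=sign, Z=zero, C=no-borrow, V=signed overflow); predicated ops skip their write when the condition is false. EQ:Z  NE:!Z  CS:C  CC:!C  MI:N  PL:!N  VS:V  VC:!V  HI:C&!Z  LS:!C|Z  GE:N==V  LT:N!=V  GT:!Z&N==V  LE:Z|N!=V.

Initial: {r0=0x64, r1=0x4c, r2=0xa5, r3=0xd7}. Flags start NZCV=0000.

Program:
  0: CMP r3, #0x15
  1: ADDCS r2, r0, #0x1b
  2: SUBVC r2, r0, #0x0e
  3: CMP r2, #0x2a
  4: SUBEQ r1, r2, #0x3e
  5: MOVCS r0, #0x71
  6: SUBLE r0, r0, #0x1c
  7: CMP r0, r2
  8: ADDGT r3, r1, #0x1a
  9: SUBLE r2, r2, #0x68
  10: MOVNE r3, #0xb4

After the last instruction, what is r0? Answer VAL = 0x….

0: ✓ CMP  NZCV=1010
1: ✓ ADDCS  r2←0x7f
2: ✓ SUBVC  r2←0x56
3: ✓ CMP  NZCV=0010
4: · SUBEQ
5: ✓ MOVCS  r0←0x71
6: · SUBLE
7: ✓ CMP  NZCV=0010
8: ✓ ADDGT  r3←0x66
9: · SUBLE
10: ✓ MOVNE  r3←0xb4

VAL = 0x71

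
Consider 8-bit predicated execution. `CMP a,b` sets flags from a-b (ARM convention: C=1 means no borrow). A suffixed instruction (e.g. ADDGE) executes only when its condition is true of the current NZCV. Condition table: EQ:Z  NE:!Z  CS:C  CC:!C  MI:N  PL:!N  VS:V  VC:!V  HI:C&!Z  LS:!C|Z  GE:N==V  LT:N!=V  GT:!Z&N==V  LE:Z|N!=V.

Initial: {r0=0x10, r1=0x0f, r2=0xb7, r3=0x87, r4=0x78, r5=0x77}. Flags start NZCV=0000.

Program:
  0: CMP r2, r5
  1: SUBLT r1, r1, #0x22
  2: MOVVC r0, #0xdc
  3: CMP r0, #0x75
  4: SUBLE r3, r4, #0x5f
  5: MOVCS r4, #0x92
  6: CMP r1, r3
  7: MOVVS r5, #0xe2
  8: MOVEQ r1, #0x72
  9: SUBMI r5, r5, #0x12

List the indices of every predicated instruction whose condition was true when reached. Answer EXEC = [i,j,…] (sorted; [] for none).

[0] flags=0011 → (cmp)
[1] flags=0011 LT?T → r1=0xed
[2] flags=0011 VC?F → skip
[3] flags=1000 → (cmp)
[4] flags=1000 LE?T → r3=0x19
[5] flags=1000 CS?F → skip
[6] flags=1010 → (cmp)
[7] flags=1010 VS?F → skip
[8] flags=1010 EQ?F → skip
[9] flags=1010 MI?T → r5=0x65

EXEC = [1,4,9]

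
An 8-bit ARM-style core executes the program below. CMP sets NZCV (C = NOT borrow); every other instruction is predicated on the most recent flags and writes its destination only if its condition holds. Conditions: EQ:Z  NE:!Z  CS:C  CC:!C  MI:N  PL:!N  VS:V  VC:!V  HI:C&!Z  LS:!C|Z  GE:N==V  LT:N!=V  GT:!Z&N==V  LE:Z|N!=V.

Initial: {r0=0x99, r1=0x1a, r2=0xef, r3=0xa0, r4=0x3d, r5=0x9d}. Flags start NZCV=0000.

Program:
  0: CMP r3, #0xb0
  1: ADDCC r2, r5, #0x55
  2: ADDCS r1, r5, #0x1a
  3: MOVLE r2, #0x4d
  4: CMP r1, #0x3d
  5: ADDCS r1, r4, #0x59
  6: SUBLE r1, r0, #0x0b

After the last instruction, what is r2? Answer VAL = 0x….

0: ✓ CMP  NZCV=1000
1: ✓ ADDCC  r2←0xf2
2: · ADDCS
3: ✓ MOVLE  r2←0x4d
4: ✓ CMP  NZCV=1000
5: · ADDCS
6: ✓ SUBLE  r1←0x8e

VAL = 0x4d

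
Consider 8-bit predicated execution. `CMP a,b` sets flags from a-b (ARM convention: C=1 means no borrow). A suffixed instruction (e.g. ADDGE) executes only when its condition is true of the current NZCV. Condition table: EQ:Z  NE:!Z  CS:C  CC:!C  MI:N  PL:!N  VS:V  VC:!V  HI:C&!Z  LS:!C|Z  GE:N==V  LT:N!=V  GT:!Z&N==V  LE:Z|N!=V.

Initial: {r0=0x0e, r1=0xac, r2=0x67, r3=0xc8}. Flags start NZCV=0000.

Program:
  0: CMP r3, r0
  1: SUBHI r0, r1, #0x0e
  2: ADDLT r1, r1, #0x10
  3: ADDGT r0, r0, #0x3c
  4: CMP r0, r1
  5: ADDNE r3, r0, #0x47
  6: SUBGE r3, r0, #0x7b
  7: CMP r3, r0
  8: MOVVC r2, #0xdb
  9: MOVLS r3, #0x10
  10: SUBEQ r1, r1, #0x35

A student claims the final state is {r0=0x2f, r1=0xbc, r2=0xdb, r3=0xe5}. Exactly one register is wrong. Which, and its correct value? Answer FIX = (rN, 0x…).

[0] flags=1010 → (cmp)
[1] flags=1010 HI?T → r0=0x9e
[2] flags=1010 LT?T → r1=0xbc
[3] flags=1010 GT?F → skip
[4] flags=1000 → (cmp)
[5] flags=1000 NE?T → r3=0xe5
[6] flags=1000 GE?F → skip
[7] flags=0010 → (cmp)
[8] flags=0010 VC?T → r2=0xdb
[9] flags=0010 LS?F → skip
[10] flags=0010 EQ?F → skip

FIX = (r0, 0x9e)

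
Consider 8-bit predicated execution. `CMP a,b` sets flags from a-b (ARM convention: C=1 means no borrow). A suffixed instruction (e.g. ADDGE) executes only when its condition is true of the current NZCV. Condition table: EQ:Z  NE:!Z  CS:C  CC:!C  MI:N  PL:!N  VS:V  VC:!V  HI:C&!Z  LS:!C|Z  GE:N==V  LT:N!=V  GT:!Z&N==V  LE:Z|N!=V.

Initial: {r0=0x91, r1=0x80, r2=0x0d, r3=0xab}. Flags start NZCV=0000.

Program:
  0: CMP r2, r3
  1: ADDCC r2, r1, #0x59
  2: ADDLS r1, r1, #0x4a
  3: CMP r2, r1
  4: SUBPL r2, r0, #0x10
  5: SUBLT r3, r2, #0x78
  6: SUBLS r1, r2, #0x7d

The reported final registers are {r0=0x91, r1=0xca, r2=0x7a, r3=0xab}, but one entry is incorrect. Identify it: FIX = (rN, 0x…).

[0] flags=0000 → (cmp)
[1] flags=0000 CC?T → r2=0xd9
[2] flags=0000 LS?T → r1=0xca
[3] flags=0010 → (cmp)
[4] flags=0010 PL?T → r2=0x81
[5] flags=0010 LT?F → skip
[6] flags=0010 LS?F → skip

FIX = (r2, 0x81)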